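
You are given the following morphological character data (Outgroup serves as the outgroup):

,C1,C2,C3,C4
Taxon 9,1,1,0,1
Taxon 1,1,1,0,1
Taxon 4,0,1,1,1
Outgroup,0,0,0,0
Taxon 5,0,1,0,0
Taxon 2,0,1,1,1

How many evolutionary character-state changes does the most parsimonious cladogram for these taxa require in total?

The outgroup has state '0' for every character, so '1' is the derived state throughout.
C1 (derived state '1') is shared by Taxon 1 and Taxon 9 — a synapomorphy uniting that clade.
All ingroup taxa share the derived state '1' for C2; it defines the ingroup but does not resolve relationships within it.
C3: derived state '1' in Taxon 2 and Taxon 4 only — synapomorphy for {Taxon 2, Taxon 4}.
C4 (derived state '1') is shared by Taxon 1, Taxon 2, Taxon 4, and Taxon 9 — a synapomorphy uniting that clade.
Most parsimonious ingroup topology: (((Taxon 2,Taxon 4),(Taxon 9,Taxon 1)),Taxon 5).
Changes per character on this tree: C1: 1; C2: 1; C3: 1; C4: 1.
Total = 4.

4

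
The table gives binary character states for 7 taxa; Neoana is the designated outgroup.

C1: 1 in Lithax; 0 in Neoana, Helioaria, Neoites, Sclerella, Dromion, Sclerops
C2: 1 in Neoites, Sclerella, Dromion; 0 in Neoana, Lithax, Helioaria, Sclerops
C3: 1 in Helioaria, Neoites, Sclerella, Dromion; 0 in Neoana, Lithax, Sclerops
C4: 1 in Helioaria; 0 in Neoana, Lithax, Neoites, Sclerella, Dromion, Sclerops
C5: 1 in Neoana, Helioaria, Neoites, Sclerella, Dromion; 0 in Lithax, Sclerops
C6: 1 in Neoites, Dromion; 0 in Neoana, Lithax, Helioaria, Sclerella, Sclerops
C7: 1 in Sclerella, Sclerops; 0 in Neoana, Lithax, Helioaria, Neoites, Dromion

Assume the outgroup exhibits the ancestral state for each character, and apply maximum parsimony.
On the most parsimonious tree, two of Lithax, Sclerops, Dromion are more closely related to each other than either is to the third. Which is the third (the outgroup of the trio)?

Dromion

Character polarity is set by the outgroup: the derived state is whichever differs from the outgroup's state, so for C5 the derived state is '0', and for the remaining characters it is '1'.
C1: derived state '1' in Lithax only — an autapomorphy, so it tells us nothing about relationships among taxa.
Only Dromion, Neoites, and Sclerella show the derived state '1' for C2, supporting them as a clade.
Only Dromion, Helioaria, Neoites, and Sclerella show the derived state '1' for C3, supporting them as a clade.
C4: derived state '1' in Helioaria only — an autapomorphy, so it tells us nothing about relationships among taxa.
Only Lithax and Sclerops show the derived state '0' for C5, supporting them as a clade.
Only Dromion and Neoites show the derived state '1' for C6, supporting them as a clade.
C7 groups Sclerella and Sclerops, which is incompatible with the clades supported by the remaining characters; treating it as convergent (homoplasy) costs fewer steps than any alternative tree.
Most parsimonious ingroup topology: ((Lithax,Sclerops),(Helioaria,((Neoites,Dromion),Sclerella))).
Sclerops and Lithax share a more recent common ancestor with each other than either does with Dromion, so Dromion is the least closely related of the three.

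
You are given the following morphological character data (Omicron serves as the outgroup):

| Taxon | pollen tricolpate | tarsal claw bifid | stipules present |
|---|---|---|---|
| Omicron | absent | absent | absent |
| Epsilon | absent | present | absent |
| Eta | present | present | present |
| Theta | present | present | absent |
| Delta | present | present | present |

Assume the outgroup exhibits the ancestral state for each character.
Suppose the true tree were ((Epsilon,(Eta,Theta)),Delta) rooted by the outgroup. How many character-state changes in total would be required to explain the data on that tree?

Map each character onto ((Epsilon,(Eta,Theta)),Delta) (rooted by Omicron) and count the minimum state changes it requires (Fitch parsimony):
pollen tricolpate: 2; tarsal claw bifid: 1; stipules present: 2.
Total tree length = 5.

5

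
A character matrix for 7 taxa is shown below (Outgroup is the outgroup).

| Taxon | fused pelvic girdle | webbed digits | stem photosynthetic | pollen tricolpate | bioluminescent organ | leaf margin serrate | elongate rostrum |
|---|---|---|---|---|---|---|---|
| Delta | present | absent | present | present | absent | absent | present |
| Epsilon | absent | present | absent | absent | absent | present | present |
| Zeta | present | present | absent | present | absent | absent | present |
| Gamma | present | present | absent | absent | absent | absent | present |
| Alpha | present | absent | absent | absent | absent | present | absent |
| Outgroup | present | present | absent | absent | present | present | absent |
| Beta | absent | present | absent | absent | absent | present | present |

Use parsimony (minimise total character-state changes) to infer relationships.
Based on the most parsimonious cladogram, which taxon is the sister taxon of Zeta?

Delta

Character polarity is set by the outgroup: the derived state is whichever differs from the outgroup's state, so for fused pelvic girdle, webbed digits, bioluminescent organ, leaf margin serrate the derived state is 'absent', and for the remaining characters it is 'present'.
fused pelvic girdle (derived state 'absent') is shared by Beta and Epsilon — a synapomorphy uniting that clade.
webbed digits groups Alpha and Delta, which is incompatible with the clades supported by the remaining characters; treating it as convergent (homoplasy) costs fewer steps than any alternative tree.
stem photosynthetic: derived state 'present' in Delta only — an autapomorphy, so it tells us nothing about relationships among taxa.
pollen tricolpate (derived state 'present') is shared by Delta and Zeta — a synapomorphy uniting that clade.
bioluminescent organ (derived state 'absent') is shared by all ingroup taxa — unites the whole ingroup.
leaf margin serrate: derived state 'absent' in Delta, Gamma, and Zeta only — synapomorphy for {Delta, Gamma, Zeta}.
elongate rostrum (derived state 'present') is shared by Beta, Delta, Epsilon, Gamma, and Zeta — a synapomorphy uniting that clade.
Most parsimonious ingroup topology: (((Gamma,(Delta,Zeta)),(Beta,Epsilon)),Alpha).
Zeta and Delta form a cherry on this tree, so they are sister taxa.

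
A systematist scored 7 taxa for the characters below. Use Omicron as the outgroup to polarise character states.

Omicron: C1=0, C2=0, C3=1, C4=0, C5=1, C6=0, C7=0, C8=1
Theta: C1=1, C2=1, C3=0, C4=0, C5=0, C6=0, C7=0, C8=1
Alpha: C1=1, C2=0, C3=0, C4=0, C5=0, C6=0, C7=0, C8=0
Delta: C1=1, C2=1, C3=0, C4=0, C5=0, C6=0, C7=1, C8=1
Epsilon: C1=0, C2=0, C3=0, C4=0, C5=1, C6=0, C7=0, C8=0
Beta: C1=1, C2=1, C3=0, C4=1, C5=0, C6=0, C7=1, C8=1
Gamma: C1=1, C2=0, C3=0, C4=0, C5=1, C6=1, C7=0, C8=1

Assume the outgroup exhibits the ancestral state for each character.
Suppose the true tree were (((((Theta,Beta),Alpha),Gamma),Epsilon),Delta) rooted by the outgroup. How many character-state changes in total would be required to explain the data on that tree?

Map each character onto (((((Theta,Beta),Alpha),Gamma),Epsilon),Delta) (rooted by Omicron) and count the minimum state changes it requires (Fitch parsimony):
C1: 2; C2: 2; C3: 1; C4: 1; C5: 2; C6: 1; C7: 2; C8: 2.
Total tree length = 13.

13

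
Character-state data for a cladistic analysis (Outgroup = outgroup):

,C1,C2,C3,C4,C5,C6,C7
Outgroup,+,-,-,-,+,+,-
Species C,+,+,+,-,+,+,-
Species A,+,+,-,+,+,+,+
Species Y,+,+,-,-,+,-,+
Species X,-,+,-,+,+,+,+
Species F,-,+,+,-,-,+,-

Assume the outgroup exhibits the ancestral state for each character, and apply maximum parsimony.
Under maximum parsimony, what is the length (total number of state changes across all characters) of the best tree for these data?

Character polarity is set by the outgroup: the derived state is whichever differs from the outgroup's state, so for C1, C5, C6 the derived state is '-', and for the remaining characters it is '+'.
C1 groups Species F and Species X, which is incompatible with the clades supported by the remaining characters; treating it as convergent (homoplasy) costs fewer steps than any alternative tree.
All ingroup taxa share the derived state '+' for C2; it defines the ingroup but does not resolve relationships within it.
C3 (derived state '+') is shared by Species C and Species F — a synapomorphy uniting that clade.
Only Species A and Species X show the derived state '+' for C4, supporting them as a clade.
C5 (derived state '-') is unique to Species F (autapomorphy; uninformative for grouping).
C6: derived state '-' in Species Y only — an autapomorphy, so it tells us nothing about relationships among taxa.
C7 (derived state '+') is shared by Species A, Species X, and Species Y — a synapomorphy uniting that clade.
Most parsimonious ingroup topology: ((Species C,Species F),((Species A,Species X),Species Y)).
Changes per character on this tree: C1: 2; C2: 1; C3: 1; C4: 1; C5: 1; C6: 1; C7: 1.
Total = 8.

8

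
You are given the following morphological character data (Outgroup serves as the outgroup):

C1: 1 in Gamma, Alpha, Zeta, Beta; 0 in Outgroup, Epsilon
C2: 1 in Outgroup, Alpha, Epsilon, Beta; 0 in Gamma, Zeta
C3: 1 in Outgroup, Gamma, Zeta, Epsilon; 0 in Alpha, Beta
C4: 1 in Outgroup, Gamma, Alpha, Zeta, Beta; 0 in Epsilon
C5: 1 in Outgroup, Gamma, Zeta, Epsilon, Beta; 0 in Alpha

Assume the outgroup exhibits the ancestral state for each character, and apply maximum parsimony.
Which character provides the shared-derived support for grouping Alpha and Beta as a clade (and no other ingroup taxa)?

Character polarity is set by the outgroup: the derived state is whichever differs from the outgroup's state, so for C2, C3, C4, C5 the derived state is '0', and for the remaining characters it is '1'.
C1: derived state '1' in Alpha, Beta, Gamma, and Zeta only — synapomorphy for {Alpha, Beta, Gamma, Zeta}.
C2: derived state '0' in Gamma and Zeta only — synapomorphy for {Gamma, Zeta}.
Only Alpha and Beta show the derived state '0' for C3, supporting them as a clade.
C4: derived state '0' in Epsilon only — an autapomorphy, so it tells us nothing about relationships among taxa.
C5: derived state '0' in Alpha only — an autapomorphy, so it tells us nothing about relationships among taxa.
Most parsimonious ingroup topology: (((Gamma,Zeta),(Alpha,Beta)),Epsilon).
The clade {Alpha, Beta} is supported by C3: its derived state '0' occurs in exactly those taxa and in no other taxon (including the outgroup).

C3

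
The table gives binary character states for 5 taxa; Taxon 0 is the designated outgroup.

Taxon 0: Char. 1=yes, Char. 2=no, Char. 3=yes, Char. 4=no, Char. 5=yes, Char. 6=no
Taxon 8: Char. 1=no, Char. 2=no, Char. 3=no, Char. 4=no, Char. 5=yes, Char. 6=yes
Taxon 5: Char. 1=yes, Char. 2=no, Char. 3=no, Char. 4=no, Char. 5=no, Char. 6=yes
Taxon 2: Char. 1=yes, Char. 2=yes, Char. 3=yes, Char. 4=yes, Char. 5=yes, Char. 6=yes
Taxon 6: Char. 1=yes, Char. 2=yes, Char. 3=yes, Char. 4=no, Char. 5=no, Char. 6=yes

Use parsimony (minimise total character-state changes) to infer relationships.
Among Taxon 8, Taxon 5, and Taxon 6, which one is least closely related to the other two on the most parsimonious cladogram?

Character polarity is set by the outgroup: the derived state is whichever differs from the outgroup's state, so for Char. 1, Char. 3, Char. 5 the derived state is 'no', and for the remaining characters it is 'yes'.
Char. 1 (derived state 'no') is unique to Taxon 8 (autapomorphy; uninformative for grouping).
Char. 2 (derived state 'yes') is shared by Taxon 2 and Taxon 6 — a synapomorphy uniting that clade.
Char. 3: derived state 'no' in Taxon 5 and Taxon 8 only — synapomorphy for {Taxon 5, Taxon 8}.
Char. 4 (derived state 'yes') is unique to Taxon 2 (autapomorphy; uninformative for grouping).
Char. 5 groups Taxon 5 and Taxon 6, which is incompatible with the clades supported by the remaining characters; treating it as convergent (homoplasy) costs fewer steps than any alternative tree.
All ingroup taxa share the derived state 'yes' for Char. 6; it defines the ingroup but does not resolve relationships within it.
Most parsimonious ingroup topology: ((Taxon 8,Taxon 5),(Taxon 2,Taxon 6)).
Taxon 5 and Taxon 8 share a more recent common ancestor with each other than either does with Taxon 6, so Taxon 6 is the least closely related of the three.

Taxon 6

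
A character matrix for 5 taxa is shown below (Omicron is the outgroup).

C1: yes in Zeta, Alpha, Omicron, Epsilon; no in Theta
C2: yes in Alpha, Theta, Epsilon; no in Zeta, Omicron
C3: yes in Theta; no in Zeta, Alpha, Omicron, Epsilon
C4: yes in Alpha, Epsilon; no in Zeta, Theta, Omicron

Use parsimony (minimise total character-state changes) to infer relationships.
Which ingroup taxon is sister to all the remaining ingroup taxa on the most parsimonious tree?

Zeta

Character polarity is set by the outgroup: the derived state is whichever differs from the outgroup's state, so for C1 the derived state is 'no', and for the remaining characters it is 'yes'.
C1 (derived state 'no') is unique to Theta (autapomorphy; uninformative for grouping).
C2: derived state 'yes' in Alpha, Epsilon, and Theta only — synapomorphy for {Alpha, Epsilon, Theta}.
C3: derived state 'yes' in Theta only — an autapomorphy, so it tells us nothing about relationships among taxa.
C4: derived state 'yes' in Alpha and Epsilon only — synapomorphy for {Alpha, Epsilon}.
Most parsimonious ingroup topology: (Zeta,((Alpha,Epsilon),Theta)).
Zeta is sister to the clade containing all other ingroup taxa, so it is the earliest-diverging (most basal) ingroup lineage.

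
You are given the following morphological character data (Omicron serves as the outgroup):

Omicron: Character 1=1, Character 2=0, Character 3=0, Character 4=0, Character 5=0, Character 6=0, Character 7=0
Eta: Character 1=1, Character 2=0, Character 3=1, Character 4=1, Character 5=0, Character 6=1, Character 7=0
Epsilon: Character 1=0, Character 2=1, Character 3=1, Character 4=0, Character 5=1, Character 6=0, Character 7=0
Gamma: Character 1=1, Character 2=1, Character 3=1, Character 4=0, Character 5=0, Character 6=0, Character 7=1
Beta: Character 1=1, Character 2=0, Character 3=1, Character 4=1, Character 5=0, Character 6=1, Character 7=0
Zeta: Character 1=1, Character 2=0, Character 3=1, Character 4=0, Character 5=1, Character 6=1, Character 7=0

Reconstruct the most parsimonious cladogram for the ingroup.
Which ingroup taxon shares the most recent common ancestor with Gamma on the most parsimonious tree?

Character polarity is set by the outgroup: the derived state is whichever differs from the outgroup's state, so for Character 1 the derived state is '0', and for the remaining characters it is '1'.
Character 1: derived state '0' in Epsilon only — an autapomorphy, so it tells us nothing about relationships among taxa.
Character 2: derived state '1' in Epsilon and Gamma only — synapomorphy for {Epsilon, Gamma}.
Character 3 (derived state '1') is shared by all ingroup taxa — unites the whole ingroup.
Character 4 (derived state '1') is shared by Beta and Eta — a synapomorphy uniting that clade.
Character 5 (state '1') occurs in Epsilon and Zeta but conflicts with the nesting implied by the other characters — most parsimoniously interpreted as homoplasy.
Character 6: derived state '1' in Beta, Eta, and Zeta only — synapomorphy for {Beta, Eta, Zeta}.
Character 7 (derived state '1') is unique to Gamma (autapomorphy; uninformative for grouping).
Most parsimonious ingroup topology: (((Eta,Beta),Zeta),(Epsilon,Gamma)).
Gamma and Epsilon form a cherry on this tree, so they are sister taxa.

Epsilon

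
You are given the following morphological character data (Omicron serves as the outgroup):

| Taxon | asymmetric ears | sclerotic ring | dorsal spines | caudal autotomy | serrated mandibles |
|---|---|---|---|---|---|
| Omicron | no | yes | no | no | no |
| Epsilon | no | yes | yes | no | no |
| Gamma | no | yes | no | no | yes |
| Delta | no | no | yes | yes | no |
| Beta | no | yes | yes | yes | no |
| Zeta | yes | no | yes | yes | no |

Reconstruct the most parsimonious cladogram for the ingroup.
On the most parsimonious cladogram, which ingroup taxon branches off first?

Character polarity is set by the outgroup: the derived state is whichever differs from the outgroup's state, so for sclerotic ring the derived state is 'no', and for the remaining characters it is 'yes'.
asymmetric ears: derived state 'yes' in Zeta only — an autapomorphy, so it tells us nothing about relationships among taxa.
sclerotic ring (derived state 'no') is shared by Delta and Zeta — a synapomorphy uniting that clade.
dorsal spines (derived state 'yes') is shared by Beta, Delta, Epsilon, and Zeta — a synapomorphy uniting that clade.
Only Beta, Delta, and Zeta show the derived state 'yes' for caudal autotomy, supporting them as a clade.
serrated mandibles: derived state 'yes' in Gamma only — an autapomorphy, so it tells us nothing about relationships among taxa.
Most parsimonious ingroup topology: ((Epsilon,((Delta,Zeta),Beta)),Gamma).
Gamma is sister to the clade containing all other ingroup taxa, so it is the earliest-diverging (most basal) ingroup lineage.

Gamma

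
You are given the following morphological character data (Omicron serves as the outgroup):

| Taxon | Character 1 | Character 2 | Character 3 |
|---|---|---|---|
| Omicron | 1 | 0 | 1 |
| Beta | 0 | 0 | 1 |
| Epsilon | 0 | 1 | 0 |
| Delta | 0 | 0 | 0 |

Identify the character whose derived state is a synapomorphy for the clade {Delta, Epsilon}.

Character polarity is set by the outgroup: the derived state is whichever differs from the outgroup's state, so for Character 1, Character 3 the derived state is '0', and for the remaining characters it is '1'.
All ingroup taxa share the derived state '0' for Character 1; it defines the ingroup but does not resolve relationships within it.
Character 2 (derived state '1') is unique to Epsilon (autapomorphy; uninformative for grouping).
Character 3 (derived state '0') is shared by Delta and Epsilon — a synapomorphy uniting that clade.
Most parsimonious ingroup topology: (Beta,(Epsilon,Delta)).
The clade {Delta, Epsilon} is supported by Character 3: its derived state '0' occurs in exactly those taxa and in no other taxon (including the outgroup).

Character 3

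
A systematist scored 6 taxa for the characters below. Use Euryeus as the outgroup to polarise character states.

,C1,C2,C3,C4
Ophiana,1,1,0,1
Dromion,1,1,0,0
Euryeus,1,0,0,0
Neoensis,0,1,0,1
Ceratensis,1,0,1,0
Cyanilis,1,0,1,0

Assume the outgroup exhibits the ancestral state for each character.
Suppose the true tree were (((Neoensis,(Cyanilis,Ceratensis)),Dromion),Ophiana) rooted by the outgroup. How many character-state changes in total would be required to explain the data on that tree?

Map each character onto (((Neoensis,(Cyanilis,Ceratensis)),Dromion),Ophiana) (rooted by Euryeus) and count the minimum state changes it requires (Fitch parsimony):
C1: 1; C2: 2; C3: 1; C4: 2.
Total tree length = 6.

6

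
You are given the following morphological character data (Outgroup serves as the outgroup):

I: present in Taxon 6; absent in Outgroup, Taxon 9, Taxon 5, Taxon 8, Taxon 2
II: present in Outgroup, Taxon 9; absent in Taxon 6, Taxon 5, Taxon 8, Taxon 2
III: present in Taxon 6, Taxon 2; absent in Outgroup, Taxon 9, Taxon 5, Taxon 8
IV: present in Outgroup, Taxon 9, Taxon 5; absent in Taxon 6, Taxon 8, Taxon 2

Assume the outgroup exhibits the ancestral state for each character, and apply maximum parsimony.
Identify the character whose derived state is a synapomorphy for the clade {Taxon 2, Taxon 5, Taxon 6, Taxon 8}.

II

Character polarity is set by the outgroup: the derived state is whichever differs from the outgroup's state, so for II, IV the derived state is 'absent', and for the remaining characters it is 'present'.
I: derived state 'present' in Taxon 6 only — an autapomorphy, so it tells us nothing about relationships among taxa.
II (derived state 'absent') is shared by Taxon 2, Taxon 5, Taxon 6, and Taxon 8 — a synapomorphy uniting that clade.
III (derived state 'present') is shared by Taxon 2 and Taxon 6 — a synapomorphy uniting that clade.
Only Taxon 2, Taxon 6, and Taxon 8 show the derived state 'absent' for IV, supporting them as a clade.
Most parsimonious ingroup topology: (Taxon 9,(((Taxon 6,Taxon 2),Taxon 8),Taxon 5)).
The clade {Taxon 2, Taxon 5, Taxon 6, Taxon 8} is supported by II: its derived state 'absent' occurs in exactly those taxa and in no other taxon (including the outgroup).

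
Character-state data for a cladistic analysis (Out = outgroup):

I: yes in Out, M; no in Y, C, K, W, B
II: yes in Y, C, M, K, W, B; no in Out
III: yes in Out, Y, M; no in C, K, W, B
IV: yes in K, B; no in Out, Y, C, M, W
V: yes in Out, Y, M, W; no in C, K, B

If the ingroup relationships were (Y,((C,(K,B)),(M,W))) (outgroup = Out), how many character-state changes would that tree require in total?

7

Map each character onto (Y,((C,(K,B)),(M,W))) (rooted by Out) and count the minimum state changes it requires (Fitch parsimony):
I: 2; II: 1; III: 2; IV: 1; V: 1.
Total tree length = 7.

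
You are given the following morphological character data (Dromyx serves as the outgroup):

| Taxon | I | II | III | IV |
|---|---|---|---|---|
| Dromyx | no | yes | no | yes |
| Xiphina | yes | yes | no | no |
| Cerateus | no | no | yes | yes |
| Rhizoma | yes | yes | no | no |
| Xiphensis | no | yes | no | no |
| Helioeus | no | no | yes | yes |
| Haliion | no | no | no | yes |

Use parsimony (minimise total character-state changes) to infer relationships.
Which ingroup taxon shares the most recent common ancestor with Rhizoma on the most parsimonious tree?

Xiphina

Character polarity is set by the outgroup: the derived state is whichever differs from the outgroup's state, so for II, IV the derived state is 'no', and for the remaining characters it is 'yes'.
I: derived state 'yes' in Rhizoma and Xiphina only — synapomorphy for {Rhizoma, Xiphina}.
II: derived state 'no' in Cerateus, Haliion, and Helioeus only — synapomorphy for {Cerateus, Haliion, Helioeus}.
III: derived state 'yes' in Cerateus and Helioeus only — synapomorphy for {Cerateus, Helioeus}.
IV: derived state 'no' in Rhizoma, Xiphensis, and Xiphina only — synapomorphy for {Rhizoma, Xiphensis, Xiphina}.
Most parsimonious ingroup topology: (((Xiphina,Rhizoma),Xiphensis),((Cerateus,Helioeus),Haliion)).
Rhizoma and Xiphina form a cherry on this tree, so they are sister taxa.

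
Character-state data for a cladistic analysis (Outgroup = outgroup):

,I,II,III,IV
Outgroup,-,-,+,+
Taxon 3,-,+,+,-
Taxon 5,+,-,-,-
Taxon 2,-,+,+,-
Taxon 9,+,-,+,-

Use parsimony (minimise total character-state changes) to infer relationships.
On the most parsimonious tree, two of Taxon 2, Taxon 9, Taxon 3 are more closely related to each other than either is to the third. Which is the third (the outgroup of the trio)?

Character polarity is set by the outgroup: the derived state is whichever differs from the outgroup's state, so for III, IV the derived state is '-', and for the remaining characters it is '+'.
I: derived state '+' in Taxon 5 and Taxon 9 only — synapomorphy for {Taxon 5, Taxon 9}.
II: derived state '+' in Taxon 2 and Taxon 3 only — synapomorphy for {Taxon 2, Taxon 3}.
III: derived state '-' in Taxon 5 only — an autapomorphy, so it tells us nothing about relationships among taxa.
IV (derived state '-') is shared by all ingroup taxa — unites the whole ingroup.
Most parsimonious ingroup topology: ((Taxon 3,Taxon 2),(Taxon 5,Taxon 9)).
Taxon 2 and Taxon 3 share a more recent common ancestor with each other than either does with Taxon 9, so Taxon 9 is the least closely related of the three.

Taxon 9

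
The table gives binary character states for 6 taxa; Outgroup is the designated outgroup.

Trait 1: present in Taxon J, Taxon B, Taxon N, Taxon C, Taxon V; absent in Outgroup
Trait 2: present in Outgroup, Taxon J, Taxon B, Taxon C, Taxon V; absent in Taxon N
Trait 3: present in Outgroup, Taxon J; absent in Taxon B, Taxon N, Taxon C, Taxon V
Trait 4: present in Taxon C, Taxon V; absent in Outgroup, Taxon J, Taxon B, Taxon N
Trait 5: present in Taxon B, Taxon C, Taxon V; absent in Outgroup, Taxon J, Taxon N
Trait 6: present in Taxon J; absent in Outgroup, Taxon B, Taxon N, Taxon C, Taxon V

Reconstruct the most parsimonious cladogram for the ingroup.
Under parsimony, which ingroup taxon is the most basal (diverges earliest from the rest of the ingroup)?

Character polarity is set by the outgroup: the derived state is whichever differs from the outgroup's state, so for Trait 2, Trait 3 the derived state is 'absent', and for the remaining characters it is 'present'.
Trait 1 (derived state 'present') is shared by all ingroup taxa — unites the whole ingroup.
Trait 2 (derived state 'absent') is unique to Taxon N (autapomorphy; uninformative for grouping).
Trait 3: derived state 'absent' in Taxon B, Taxon C, Taxon N, and Taxon V only — synapomorphy for {Taxon B, Taxon C, Taxon N, Taxon V}.
Trait 4: derived state 'present' in Taxon C and Taxon V only — synapomorphy for {Taxon C, Taxon V}.
Trait 5: derived state 'present' in Taxon B, Taxon C, and Taxon V only — synapomorphy for {Taxon B, Taxon C, Taxon V}.
Trait 6 (derived state 'present') is unique to Taxon J (autapomorphy; uninformative for grouping).
Most parsimonious ingroup topology: (Taxon J,((Taxon B,(Taxon C,Taxon V)),Taxon N)).
Taxon J is sister to the clade containing all other ingroup taxa, so it is the earliest-diverging (most basal) ingroup lineage.

Taxon J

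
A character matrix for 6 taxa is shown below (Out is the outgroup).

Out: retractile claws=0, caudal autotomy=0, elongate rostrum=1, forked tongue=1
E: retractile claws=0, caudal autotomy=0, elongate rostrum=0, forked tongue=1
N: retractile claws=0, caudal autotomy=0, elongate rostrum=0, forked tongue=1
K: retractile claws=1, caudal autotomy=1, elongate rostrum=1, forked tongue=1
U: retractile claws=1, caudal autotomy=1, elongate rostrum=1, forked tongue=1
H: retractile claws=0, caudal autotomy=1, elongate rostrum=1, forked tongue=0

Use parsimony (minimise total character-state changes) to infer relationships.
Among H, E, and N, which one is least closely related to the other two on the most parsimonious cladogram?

H

Character polarity is set by the outgroup: the derived state is whichever differs from the outgroup's state, so for elongate rostrum, forked tongue the derived state is '0', and for the remaining characters it is '1'.
retractile claws (derived state '1') is shared by K and U — a synapomorphy uniting that clade.
caudal autotomy: derived state '1' in H, K, and U only — synapomorphy for {H, K, U}.
elongate rostrum: derived state '0' in E and N only — synapomorphy for {E, N}.
forked tongue (derived state '0') is unique to H (autapomorphy; uninformative for grouping).
Most parsimonious ingroup topology: ((E,N),((K,U),H)).
E and N share a more recent common ancestor with each other than either does with H, so H is the least closely related of the three.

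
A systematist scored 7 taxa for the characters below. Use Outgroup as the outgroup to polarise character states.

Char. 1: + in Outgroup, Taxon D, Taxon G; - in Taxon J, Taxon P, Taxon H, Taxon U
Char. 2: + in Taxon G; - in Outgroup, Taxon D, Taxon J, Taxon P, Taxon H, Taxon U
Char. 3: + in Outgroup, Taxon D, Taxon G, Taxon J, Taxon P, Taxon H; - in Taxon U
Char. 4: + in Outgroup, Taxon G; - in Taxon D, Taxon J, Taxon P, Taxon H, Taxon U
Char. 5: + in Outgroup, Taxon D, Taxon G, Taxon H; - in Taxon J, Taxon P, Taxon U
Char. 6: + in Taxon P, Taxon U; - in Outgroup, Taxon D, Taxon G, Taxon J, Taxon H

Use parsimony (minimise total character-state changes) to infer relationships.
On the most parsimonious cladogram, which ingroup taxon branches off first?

Taxon G

Character polarity is set by the outgroup: the derived state is whichever differs from the outgroup's state, so for Char. 1, Char. 3, Char. 4, Char. 5 the derived state is '-', and for the remaining characters it is '+'.
Char. 1 (derived state '-') is shared by Taxon H, Taxon J, Taxon P, and Taxon U — a synapomorphy uniting that clade.
Char. 2: derived state '+' in Taxon G only — an autapomorphy, so it tells us nothing about relationships among taxa.
Char. 3 (derived state '-') is unique to Taxon U (autapomorphy; uninformative for grouping).
Char. 4 (derived state '-') is shared by Taxon D, Taxon H, Taxon J, Taxon P, and Taxon U — a synapomorphy uniting that clade.
Char. 5: derived state '-' in Taxon J, Taxon P, and Taxon U only — synapomorphy for {Taxon J, Taxon P, Taxon U}.
Only Taxon P and Taxon U show the derived state '+' for Char. 6, supporting them as a clade.
Most parsimonious ingroup topology: ((Taxon D,((Taxon J,(Taxon P,Taxon U)),Taxon H)),Taxon G).
Taxon G is sister to the clade containing all other ingroup taxa, so it is the earliest-diverging (most basal) ingroup lineage.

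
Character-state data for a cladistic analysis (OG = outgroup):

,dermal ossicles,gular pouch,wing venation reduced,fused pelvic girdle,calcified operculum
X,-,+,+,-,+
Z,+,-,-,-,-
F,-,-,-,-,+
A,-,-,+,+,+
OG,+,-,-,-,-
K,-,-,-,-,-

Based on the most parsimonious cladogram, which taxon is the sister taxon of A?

Character polarity is set by the outgroup: the derived state is whichever differs from the outgroup's state, so for dermal ossicles the derived state is '-', and for the remaining characters it is '+'.
dermal ossicles: derived state '-' in A, F, K, and X only — synapomorphy for {A, F, K, X}.
gular pouch: derived state '+' in X only — an autapomorphy, so it tells us nothing about relationships among taxa.
wing venation reduced (derived state '+') is shared by A and X — a synapomorphy uniting that clade.
fused pelvic girdle: derived state '+' in A only — an autapomorphy, so it tells us nothing about relationships among taxa.
calcified operculum (derived state '+') is shared by A, F, and X — a synapomorphy uniting that clade.
Most parsimonious ingroup topology: ((((A,X),F),K),Z).
A and X form a cherry on this tree, so they are sister taxa.

X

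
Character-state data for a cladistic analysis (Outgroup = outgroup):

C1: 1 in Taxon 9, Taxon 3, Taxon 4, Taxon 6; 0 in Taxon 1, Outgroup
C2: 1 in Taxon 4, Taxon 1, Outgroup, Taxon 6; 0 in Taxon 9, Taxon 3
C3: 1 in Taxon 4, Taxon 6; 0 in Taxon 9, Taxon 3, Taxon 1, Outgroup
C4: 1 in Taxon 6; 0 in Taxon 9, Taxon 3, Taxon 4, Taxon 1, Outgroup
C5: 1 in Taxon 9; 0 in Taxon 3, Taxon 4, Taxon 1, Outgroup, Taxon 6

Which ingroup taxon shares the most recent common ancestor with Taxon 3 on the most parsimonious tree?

Taxon 9

Character polarity is set by the outgroup: the derived state is whichever differs from the outgroup's state, so for C2 the derived state is '0', and for the remaining characters it is '1'.
C1: derived state '1' in Taxon 3, Taxon 4, Taxon 6, and Taxon 9 only — synapomorphy for {Taxon 3, Taxon 4, Taxon 6, Taxon 9}.
C2 (derived state '0') is shared by Taxon 3 and Taxon 9 — a synapomorphy uniting that clade.
C3: derived state '1' in Taxon 4 and Taxon 6 only — synapomorphy for {Taxon 4, Taxon 6}.
C4: derived state '1' in Taxon 6 only — an autapomorphy, so it tells us nothing about relationships among taxa.
C5 (derived state '1') is unique to Taxon 9 (autapomorphy; uninformative for grouping).
Most parsimonious ingroup topology: (Taxon 1,((Taxon 9,Taxon 3),(Taxon 4,Taxon 6))).
Taxon 3 and Taxon 9 form a cherry on this tree, so they are sister taxa.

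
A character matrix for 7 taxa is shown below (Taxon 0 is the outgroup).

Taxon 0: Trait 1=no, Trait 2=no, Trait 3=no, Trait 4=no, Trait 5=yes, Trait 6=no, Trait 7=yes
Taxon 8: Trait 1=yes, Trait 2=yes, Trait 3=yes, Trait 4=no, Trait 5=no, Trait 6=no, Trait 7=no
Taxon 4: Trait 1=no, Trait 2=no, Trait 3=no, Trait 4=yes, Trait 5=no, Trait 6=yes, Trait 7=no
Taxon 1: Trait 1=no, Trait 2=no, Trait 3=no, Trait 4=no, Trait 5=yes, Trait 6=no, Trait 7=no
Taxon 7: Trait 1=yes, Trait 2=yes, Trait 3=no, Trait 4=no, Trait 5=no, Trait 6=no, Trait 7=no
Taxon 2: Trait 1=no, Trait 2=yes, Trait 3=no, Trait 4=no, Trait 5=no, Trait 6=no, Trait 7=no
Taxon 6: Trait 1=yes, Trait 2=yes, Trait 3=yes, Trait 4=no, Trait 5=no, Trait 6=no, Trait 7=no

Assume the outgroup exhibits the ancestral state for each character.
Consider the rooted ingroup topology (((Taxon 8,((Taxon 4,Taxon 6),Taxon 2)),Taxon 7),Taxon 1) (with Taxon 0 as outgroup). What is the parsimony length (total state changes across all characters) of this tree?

11

Map each character onto (((Taxon 8,((Taxon 4,Taxon 6),Taxon 2)),Taxon 7),Taxon 1) (rooted by Taxon 0) and count the minimum state changes it requires (Fitch parsimony):
Trait 1: 3; Trait 2: 2; Trait 3: 2; Trait 4: 1; Trait 5: 1; Trait 6: 1; Trait 7: 1.
Total tree length = 11.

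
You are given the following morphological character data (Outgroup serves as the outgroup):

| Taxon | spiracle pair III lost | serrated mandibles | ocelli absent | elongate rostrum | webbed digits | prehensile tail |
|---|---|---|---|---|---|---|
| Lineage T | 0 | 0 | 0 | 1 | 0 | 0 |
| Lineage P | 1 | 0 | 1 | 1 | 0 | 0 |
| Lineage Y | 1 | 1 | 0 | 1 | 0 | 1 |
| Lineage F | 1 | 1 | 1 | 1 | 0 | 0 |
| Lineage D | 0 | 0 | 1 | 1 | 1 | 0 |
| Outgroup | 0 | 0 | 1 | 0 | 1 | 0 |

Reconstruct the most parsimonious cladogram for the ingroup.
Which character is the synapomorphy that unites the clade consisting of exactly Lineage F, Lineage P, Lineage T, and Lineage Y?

Character polarity is set by the outgroup: the derived state is whichever differs from the outgroup's state, so for ocelli absent, webbed digits the derived state is '0', and for the remaining characters it is '1'.
spiracle pair III lost (derived state '1') is shared by Lineage F, Lineage P, and Lineage Y — a synapomorphy uniting that clade.
Only Lineage F and Lineage Y show the derived state '1' for serrated mandibles, supporting them as a clade.
ocelli absent groups Lineage T and Lineage Y, which is incompatible with the clades supported by the remaining characters; treating it as convergent (homoplasy) costs fewer steps than any alternative tree.
elongate rostrum (derived state '1') is shared by all ingroup taxa — unites the whole ingroup.
webbed digits (derived state '0') is shared by Lineage F, Lineage P, Lineage T, and Lineage Y — a synapomorphy uniting that clade.
prehensile tail: derived state '1' in Lineage Y only — an autapomorphy, so it tells us nothing about relationships among taxa.
Most parsimonious ingroup topology: ((Lineage T,(Lineage P,(Lineage Y,Lineage F))),Lineage D).
The clade {Lineage F, Lineage P, Lineage T, Lineage Y} is supported by webbed digits: its derived state '0' occurs in exactly those taxa and in no other taxon (including the outgroup).

webbed digits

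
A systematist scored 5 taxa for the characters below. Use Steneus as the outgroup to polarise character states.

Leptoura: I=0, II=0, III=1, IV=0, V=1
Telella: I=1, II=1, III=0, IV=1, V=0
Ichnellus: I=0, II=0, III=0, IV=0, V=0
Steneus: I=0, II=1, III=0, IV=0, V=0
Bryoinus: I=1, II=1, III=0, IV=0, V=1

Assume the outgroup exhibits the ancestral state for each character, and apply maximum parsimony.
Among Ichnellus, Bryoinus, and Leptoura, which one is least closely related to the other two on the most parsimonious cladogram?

Bryoinus

Character polarity is set by the outgroup: the derived state is whichever differs from the outgroup's state, so for II the derived state is '0', and for the remaining characters it is '1'.
I: derived state '1' in Bryoinus and Telella only — synapomorphy for {Bryoinus, Telella}.
II (derived state '0') is shared by Ichnellus and Leptoura — a synapomorphy uniting that clade.
III (derived state '1') is unique to Leptoura (autapomorphy; uninformative for grouping).
IV: derived state '1' in Telella only — an autapomorphy, so it tells us nothing about relationships among taxa.
V groups Bryoinus and Leptoura, which is incompatible with the clades supported by the remaining characters; treating it as convergent (homoplasy) costs fewer steps than any alternative tree.
Most parsimonious ingroup topology: ((Ichnellus,Leptoura),(Bryoinus,Telella)).
Ichnellus and Leptoura share a more recent common ancestor with each other than either does with Bryoinus, so Bryoinus is the least closely related of the three.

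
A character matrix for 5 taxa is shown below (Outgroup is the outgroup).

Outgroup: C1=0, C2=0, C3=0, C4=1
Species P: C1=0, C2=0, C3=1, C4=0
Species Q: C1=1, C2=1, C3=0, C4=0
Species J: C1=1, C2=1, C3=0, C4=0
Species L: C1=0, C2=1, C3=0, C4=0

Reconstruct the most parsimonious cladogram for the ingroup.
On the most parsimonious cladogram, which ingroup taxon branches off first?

Species P

Character polarity is set by the outgroup: the derived state is whichever differs from the outgroup's state, so for C4 the derived state is '0', and for the remaining characters it is '1'.
Only Species J and Species Q show the derived state '1' for C1, supporting them as a clade.
Only Species J, Species L, and Species Q show the derived state '1' for C2, supporting them as a clade.
C3 (derived state '1') is unique to Species P (autapomorphy; uninformative for grouping).
All ingroup taxa share the derived state '0' for C4; it defines the ingroup but does not resolve relationships within it.
Most parsimonious ingroup topology: (Species P,((Species Q,Species J),Species L)).
Species P is sister to the clade containing all other ingroup taxa, so it is the earliest-diverging (most basal) ingroup lineage.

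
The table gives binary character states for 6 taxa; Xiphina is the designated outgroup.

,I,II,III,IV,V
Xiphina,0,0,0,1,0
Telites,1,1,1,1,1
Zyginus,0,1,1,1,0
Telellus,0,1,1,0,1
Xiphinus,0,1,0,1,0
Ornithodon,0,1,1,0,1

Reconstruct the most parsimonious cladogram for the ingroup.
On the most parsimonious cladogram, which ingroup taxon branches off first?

Xiphinus

Character polarity is set by the outgroup: the derived state is whichever differs from the outgroup's state, so for IV the derived state is '0', and for the remaining characters it is '1'.
I (derived state '1') is unique to Telites (autapomorphy; uninformative for grouping).
II (derived state '1') is shared by all ingroup taxa — unites the whole ingroup.
Only Ornithodon, Telellus, Telites, and Zyginus show the derived state '1' for III, supporting them as a clade.
Only Ornithodon and Telellus show the derived state '0' for IV, supporting them as a clade.
V: derived state '1' in Ornithodon, Telellus, and Telites only — synapomorphy for {Ornithodon, Telellus, Telites}.
Most parsimonious ingroup topology: (((Telites,(Telellus,Ornithodon)),Zyginus),Xiphinus).
Xiphinus is sister to the clade containing all other ingroup taxa, so it is the earliest-diverging (most basal) ingroup lineage.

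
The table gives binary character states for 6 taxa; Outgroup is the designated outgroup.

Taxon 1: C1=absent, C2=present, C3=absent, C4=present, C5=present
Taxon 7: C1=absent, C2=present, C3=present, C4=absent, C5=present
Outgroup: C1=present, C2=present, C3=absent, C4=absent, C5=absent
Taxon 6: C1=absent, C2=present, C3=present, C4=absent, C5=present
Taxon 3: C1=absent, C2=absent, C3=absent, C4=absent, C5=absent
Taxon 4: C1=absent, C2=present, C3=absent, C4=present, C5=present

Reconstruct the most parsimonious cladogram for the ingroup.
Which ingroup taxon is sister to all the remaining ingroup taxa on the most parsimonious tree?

Character polarity is set by the outgroup: the derived state is whichever differs from the outgroup's state, so for C1, C2 the derived state is 'absent', and for the remaining characters it is 'present'.
C1 (derived state 'absent') is shared by all ingroup taxa — unites the whole ingroup.
C2: derived state 'absent' in Taxon 3 only — an autapomorphy, so it tells us nothing about relationships among taxa.
C3 (derived state 'present') is shared by Taxon 6 and Taxon 7 — a synapomorphy uniting that clade.
C4: derived state 'present' in Taxon 1 and Taxon 4 only — synapomorphy for {Taxon 1, Taxon 4}.
C5: derived state 'present' in Taxon 1, Taxon 4, Taxon 6, and Taxon 7 only — synapomorphy for {Taxon 1, Taxon 4, Taxon 6, Taxon 7}.
Most parsimonious ingroup topology: (((Taxon 7,Taxon 6),(Taxon 1,Taxon 4)),Taxon 3).
Taxon 3 is sister to the clade containing all other ingroup taxa, so it is the earliest-diverging (most basal) ingroup lineage.

Taxon 3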